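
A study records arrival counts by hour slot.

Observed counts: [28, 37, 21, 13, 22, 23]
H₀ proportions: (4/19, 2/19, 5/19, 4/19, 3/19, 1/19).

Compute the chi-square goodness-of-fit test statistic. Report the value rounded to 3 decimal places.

test statistic = 80.475

n = 144; E_i = n·p_i = [30.32, 15.16, 37.89, 30.32, 22.74, 7.58]
χ² = (28−30.32)²/30.32 + (37−15.16)²/15.16 + (21−37.89)²/37.89 + (13−30.32)²/30.32 + (22−22.74)²/22.74 + (23−7.58)²/7.58 = 80.4749
df = 5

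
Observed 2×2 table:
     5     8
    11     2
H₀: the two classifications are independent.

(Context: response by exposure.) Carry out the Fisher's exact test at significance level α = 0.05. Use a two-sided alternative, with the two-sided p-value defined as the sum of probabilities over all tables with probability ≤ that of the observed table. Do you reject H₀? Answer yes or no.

Margins: r₁=13, r₂=13, c₁=16, c₂=10, n=26
p_obs = C(13,5)·C(13,11)/C(26,16); sum pmf over tables with pmf ≤ p_obs
p-value (two-sided) = 0.04141
At α=0.05: p < α → reject H₀

reject H₀: yes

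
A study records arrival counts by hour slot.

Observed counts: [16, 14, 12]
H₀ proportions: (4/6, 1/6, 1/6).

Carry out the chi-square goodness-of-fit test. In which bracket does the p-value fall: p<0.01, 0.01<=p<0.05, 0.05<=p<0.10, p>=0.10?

p-value bracket: p<0.01

n = 42; E_i = n·p_i = [28.00, 7.00, 7.00]
χ² = (16−28.00)²/28.00 + (14−7.00)²/7.00 + (12−7.00)²/7.00 = 15.7143
df = 2
p-value (upper-tail) = 0.00039
→ bracket: p<0.01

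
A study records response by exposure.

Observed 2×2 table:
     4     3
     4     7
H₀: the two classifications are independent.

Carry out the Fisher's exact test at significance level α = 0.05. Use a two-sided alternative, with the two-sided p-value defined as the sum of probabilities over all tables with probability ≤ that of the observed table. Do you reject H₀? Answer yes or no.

reject H₀: no

Margins: r₁=7, r₂=11, c₁=8, c₂=10, n=18
p_obs = C(7,4)·C(11,4)/C(18,8); sum pmf over tables with pmf ≤ p_obs
p-value (two-sided) = 0.63047
At α=0.05: p ≥ α → fail to reject H₀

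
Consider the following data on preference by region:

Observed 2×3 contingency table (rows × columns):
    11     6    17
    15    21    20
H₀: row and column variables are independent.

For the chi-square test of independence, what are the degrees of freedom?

degrees of freedom = 2

df = (r−1)(c−1) = (2−1)·(3−1) = 2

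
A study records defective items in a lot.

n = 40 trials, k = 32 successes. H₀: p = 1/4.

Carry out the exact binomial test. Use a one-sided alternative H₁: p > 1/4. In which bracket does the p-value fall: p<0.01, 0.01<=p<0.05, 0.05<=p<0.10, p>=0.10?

p-value bracket: p<0.01

Exact binomial: n=40, k=32, p₀=1/4=0.2500
P(X≥32) from Σ C(n,i)·p₀^i·(1−p₀)^(n−i)
p-value (one-sided, H₁ greater) = 0.00000
→ bracket: p<0.01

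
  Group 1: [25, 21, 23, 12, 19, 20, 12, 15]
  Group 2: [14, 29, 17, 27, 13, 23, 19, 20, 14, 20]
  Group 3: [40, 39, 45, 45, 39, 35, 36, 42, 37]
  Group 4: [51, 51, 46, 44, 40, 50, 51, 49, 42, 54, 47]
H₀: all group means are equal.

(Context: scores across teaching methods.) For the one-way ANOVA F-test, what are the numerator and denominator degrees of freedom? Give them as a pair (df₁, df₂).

k = 4 groups, N = 38 total
df = (k−1, N−k) = (4−1, 38−4) = (3, 34)

degrees of freedom = [3, 34]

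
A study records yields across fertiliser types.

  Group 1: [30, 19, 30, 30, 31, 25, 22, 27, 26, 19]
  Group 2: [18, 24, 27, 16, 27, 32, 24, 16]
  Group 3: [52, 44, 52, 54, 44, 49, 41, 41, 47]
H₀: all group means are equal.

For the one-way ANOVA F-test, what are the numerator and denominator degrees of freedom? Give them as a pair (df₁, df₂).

degrees of freedom = [2, 24]

k = 3 groups, N = 27 total
df = (k−1, N−k) = (3−1, 27−3) = (2, 24)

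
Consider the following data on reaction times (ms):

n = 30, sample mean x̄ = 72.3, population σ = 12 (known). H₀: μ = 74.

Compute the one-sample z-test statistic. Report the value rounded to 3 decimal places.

SE = σ/√n = 12/√30 = 2.1909
z = (x̄−μ₀)/SE = (72.3−74)/2.1909 = -0.7759

test statistic = -0.776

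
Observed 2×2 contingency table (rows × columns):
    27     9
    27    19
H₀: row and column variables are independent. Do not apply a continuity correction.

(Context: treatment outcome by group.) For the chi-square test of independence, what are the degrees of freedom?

degrees of freedom = 1

df = (r−1)(c−1) = (2−1)·(2−1) = 1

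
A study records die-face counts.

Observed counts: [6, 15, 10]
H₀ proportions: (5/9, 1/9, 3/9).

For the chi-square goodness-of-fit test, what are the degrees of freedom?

df = k − 1 = 3 − 1 = 2

degrees of freedom = 2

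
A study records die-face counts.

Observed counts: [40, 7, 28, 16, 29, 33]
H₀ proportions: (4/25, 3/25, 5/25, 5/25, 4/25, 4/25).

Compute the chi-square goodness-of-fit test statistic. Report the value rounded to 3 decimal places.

test statistic = 27.855

n = 153; E_i = n·p_i = [24.48, 18.36, 30.60, 30.60, 24.48, 24.48]
χ² = (40−24.48)²/24.48 + (7−18.36)²/18.36 + (28−30.60)²/30.60 + (16−30.60)²/30.60 + (29−24.48)²/24.48 + (33−24.48)²/24.48 = 27.8551
df = 5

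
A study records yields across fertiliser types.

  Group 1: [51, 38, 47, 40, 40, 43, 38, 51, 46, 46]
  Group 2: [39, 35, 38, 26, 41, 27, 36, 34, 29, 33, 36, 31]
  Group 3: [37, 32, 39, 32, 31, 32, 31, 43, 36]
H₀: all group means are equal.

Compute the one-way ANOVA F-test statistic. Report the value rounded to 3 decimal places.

test statistic = 15.090

Group means [44.00, 33.75, 34.78], grand mean 37.355
SSB = Σnᵢ(x̄ᵢ−x̄)² = 657.291; SSW = ΣΣ(x−x̄ᵢ)² = 609.806
MSB = 657.291/2 = 328.6456; MSW = 609.806/28 = 21.7788
F = MSB/MSW = 15.0902
df = (2, 28)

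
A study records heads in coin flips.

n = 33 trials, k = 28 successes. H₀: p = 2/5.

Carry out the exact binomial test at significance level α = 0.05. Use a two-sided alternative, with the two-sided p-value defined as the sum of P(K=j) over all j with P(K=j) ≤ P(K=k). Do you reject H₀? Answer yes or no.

reject H₀: yes

Exact binomial: n=33, k=28, p₀=2/5=0.4000
P(X=j) = C(n,j)·p₀^j·(1−p₀)^(n−j); p = Σ P(X=j) over j with P(X=j) ≤ P(X=28)
p-value (two-sided) = 0.00000
At α=0.05: p < α → reject H₀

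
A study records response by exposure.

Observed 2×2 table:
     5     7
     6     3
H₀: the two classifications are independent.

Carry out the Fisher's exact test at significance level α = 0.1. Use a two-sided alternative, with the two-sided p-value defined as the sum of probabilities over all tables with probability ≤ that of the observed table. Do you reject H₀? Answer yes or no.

Margins: r₁=12, r₂=9, c₁=11, c₂=10, n=21
p_obs = C(12,5)·C(9,6)/C(21,11); sum pmf over tables with pmf ≤ p_obs
p-value (two-sided) = 0.38700
At α=0.1: p ≥ α → fail to reject H₀

reject H₀: no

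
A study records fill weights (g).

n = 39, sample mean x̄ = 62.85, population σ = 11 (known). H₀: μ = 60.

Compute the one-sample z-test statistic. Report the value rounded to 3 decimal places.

SE = σ/√n = 11/√39 = 1.7614
z = (x̄−μ₀)/SE = (62.85−60)/1.7614 = 1.6180

test statistic = 1.618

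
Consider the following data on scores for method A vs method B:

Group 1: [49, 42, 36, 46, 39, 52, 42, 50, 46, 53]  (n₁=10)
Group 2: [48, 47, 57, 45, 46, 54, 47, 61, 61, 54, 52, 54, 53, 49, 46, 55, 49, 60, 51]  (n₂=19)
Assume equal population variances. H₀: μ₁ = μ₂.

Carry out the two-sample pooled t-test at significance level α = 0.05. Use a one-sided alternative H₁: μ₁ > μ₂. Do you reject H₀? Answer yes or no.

reject H₀: no

x̄₁=45.500, s₁=5.662, n₁=10
x̄₂=52.053, s₂=5.158, n₂=19
s_p² = [9·5.662² + 18·5.158²]/27 = 28.4240
SE = √(s_p²·(1/10+1/19)) = 2.0829
t = (45.500−52.053)/2.0829 = -3.1459
df = 27
p-value (one-sided, H₁ greater) = 0.99800
At α=0.05: p ≥ α → fail to reject H₀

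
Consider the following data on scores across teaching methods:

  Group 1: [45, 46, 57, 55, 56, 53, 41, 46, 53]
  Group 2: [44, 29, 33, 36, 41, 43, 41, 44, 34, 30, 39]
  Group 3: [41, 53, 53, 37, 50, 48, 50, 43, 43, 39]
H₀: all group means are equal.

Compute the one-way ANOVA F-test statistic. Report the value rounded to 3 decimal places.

test statistic = 12.673

Group means [50.22, 37.64, 45.70], grand mean 44.100
SSB = Σnᵢ(x̄ᵢ−x̄)² = 822.499; SSW = ΣΣ(x−x̄ᵢ)² = 876.201
MSB = 822.499/2 = 411.2495; MSW = 876.201/27 = 32.4519
F = MSB/MSW = 12.6726
df = (2, 27)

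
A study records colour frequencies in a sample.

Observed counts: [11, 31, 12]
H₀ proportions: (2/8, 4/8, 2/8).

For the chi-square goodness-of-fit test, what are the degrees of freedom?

degrees of freedom = 2

df = k − 1 = 3 − 1 = 2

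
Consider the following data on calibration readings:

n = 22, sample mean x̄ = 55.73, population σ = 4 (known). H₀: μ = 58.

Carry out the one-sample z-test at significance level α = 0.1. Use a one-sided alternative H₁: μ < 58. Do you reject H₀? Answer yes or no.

SE = σ/√n = 4/√22 = 0.8528
z = (x̄−μ₀)/SE = (55.73−58)/0.8528 = -2.6618
p-value (one-sided, H₁ less) = 0.00389
At α=0.1: p < α → reject H₀

reject H₀: yes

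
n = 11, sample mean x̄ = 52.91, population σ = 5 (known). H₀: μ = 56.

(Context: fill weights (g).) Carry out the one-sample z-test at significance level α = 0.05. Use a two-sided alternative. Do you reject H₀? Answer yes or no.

reject H₀: yes

SE = σ/√n = 5/√11 = 1.5076
z = (x̄−μ₀)/SE = (52.91−56)/1.5076 = -2.0497
p-value (two-sided) = 0.04040
At α=0.05: p < α → reject H₀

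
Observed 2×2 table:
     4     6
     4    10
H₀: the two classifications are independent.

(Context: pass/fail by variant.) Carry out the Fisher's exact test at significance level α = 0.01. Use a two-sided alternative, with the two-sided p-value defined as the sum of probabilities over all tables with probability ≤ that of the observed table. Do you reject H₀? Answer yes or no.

reject H₀: no

Margins: r₁=10, r₂=14, c₁=8, c₂=16, n=24
p_obs = C(10,4)·C(14,4)/C(24,8); sum pmf over tables with pmf ≤ p_obs
p-value (two-sided) = 0.67335
At α=0.01: p ≥ α → fail to reject H₀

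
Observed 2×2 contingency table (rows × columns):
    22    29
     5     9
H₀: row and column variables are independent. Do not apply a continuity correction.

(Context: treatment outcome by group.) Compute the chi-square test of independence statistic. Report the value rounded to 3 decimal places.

test statistic = 0.249

Row totals [51, 14], col totals [27, 38], n=65
χ² = (22−21.18)²/21.18 + (29−29.82)²/29.82 + (5−5.82)²/5.82 + (9−8.18)²/8.18 = 0.2492
df = 1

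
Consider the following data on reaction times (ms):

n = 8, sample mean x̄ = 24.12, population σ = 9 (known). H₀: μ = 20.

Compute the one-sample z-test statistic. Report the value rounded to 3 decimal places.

SE = σ/√n = 9/√8 = 3.1820
z = (x̄−μ₀)/SE = (24.12−20)/3.1820 = 1.2948

test statistic = 1.295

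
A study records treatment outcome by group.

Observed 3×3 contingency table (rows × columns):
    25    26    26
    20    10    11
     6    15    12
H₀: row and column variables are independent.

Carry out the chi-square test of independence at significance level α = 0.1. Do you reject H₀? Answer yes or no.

reject H₀: yes

Row totals [77, 41, 33], col totals [51, 51, 49], n=151
χ² = (25−26.01)²/26.01 + (26−26.01)²/26.01 + (26−24.99)²/24.99 + (20−13.85)²/13.85 + (10−13.85)²/13.85 + (11−13.30)²/13.30 + (6−11.15)²/11.15 + (15−11.15)²/11.15 + (12−10.71)²/10.71 = 8.1460
df = 4
p-value (upper-tail) = 0.08637
At α=0.1: p < α → reject H₀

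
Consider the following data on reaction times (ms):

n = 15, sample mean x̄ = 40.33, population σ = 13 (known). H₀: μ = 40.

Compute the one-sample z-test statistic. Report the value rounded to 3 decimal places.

SE = σ/√n = 13/√15 = 3.3566
z = (x̄−μ₀)/SE = (40.33−40)/3.3566 = 0.0983

test statistic = 0.098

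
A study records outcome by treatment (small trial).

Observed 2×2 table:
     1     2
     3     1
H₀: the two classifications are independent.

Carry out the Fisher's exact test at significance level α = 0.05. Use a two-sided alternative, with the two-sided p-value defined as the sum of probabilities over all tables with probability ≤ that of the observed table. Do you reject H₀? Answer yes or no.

reject H₀: no

Margins: r₁=3, r₂=4, c₁=4, c₂=3, n=7
p_obs = C(3,1)·C(4,3)/C(7,4); sum pmf over tables with pmf ≤ p_obs
p-value (two-sided) = 0.48571
At α=0.05: p ≥ α → fail to reject H₀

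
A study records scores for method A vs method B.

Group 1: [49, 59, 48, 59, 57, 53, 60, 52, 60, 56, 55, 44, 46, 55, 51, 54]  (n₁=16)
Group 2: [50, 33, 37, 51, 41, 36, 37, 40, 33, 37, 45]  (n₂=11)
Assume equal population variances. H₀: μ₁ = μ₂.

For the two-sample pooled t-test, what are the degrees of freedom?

degrees of freedom = 25

df = n₁ + n₂ − 2 = 16 + 11 − 2 = 25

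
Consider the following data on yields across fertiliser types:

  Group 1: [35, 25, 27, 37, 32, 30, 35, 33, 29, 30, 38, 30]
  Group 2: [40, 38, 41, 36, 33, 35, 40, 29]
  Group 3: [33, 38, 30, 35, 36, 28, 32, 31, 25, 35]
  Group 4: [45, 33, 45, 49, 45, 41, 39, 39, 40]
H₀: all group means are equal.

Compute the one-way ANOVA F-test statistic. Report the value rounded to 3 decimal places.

Group means [31.75, 36.50, 32.30, 41.78], grand mean 35.179
SSB = Σnᵢ(x̄ᵢ−x̄)² = 629.838; SSW = ΣΣ(x−x̄ᵢ)² = 611.906
MSB = 629.838/3 = 209.9460; MSW = 611.906/35 = 17.4830
F = MSB/MSW = 12.0086
df = (3, 35)

test statistic = 12.009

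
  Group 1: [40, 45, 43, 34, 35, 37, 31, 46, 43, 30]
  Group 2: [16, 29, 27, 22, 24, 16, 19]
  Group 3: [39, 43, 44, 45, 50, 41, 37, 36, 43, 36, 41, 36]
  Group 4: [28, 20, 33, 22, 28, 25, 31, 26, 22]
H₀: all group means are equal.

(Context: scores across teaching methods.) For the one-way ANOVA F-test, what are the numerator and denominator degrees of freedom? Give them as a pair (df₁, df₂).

k = 4 groups, N = 38 total
df = (k−1, N−k) = (4−1, 38−4) = (3, 34)

degrees of freedom = [3, 34]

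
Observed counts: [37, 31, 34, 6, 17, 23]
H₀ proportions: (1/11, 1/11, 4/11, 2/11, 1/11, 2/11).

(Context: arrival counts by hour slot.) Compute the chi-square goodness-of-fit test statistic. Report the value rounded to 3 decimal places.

n = 148; E_i = n·p_i = [13.45, 13.45, 53.82, 26.91, 13.45, 26.91]
χ² = (37−13.45)²/13.45 + (31−13.45)²/13.45 + (34−53.82)²/53.82 + (6−26.91)²/26.91 + (17−13.45)²/13.45 + (23−26.91)²/26.91 = 89.1318
df = 5

test statistic = 89.132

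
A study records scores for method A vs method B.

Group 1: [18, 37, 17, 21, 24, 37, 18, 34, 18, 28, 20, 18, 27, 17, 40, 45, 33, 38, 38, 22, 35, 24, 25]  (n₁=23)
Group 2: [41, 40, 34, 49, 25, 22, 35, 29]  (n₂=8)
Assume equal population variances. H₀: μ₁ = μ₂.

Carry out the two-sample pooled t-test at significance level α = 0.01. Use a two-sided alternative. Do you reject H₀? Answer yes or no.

x̄₁=27.565, s₁=8.877, n₁=23
x̄₂=34.375, s₂=8.943, n₂=8
s_p² = [22·8.877² + 7·8.943²]/29 = 79.0871
SE = √(s_p²·(1/23+1/8)) = 3.6503
t = (27.565−34.375)/3.6503 = -1.8656
df = 29
p-value (two-sided) = 0.07225
At α=0.01: p ≥ α → fail to reject H₀

reject H₀: no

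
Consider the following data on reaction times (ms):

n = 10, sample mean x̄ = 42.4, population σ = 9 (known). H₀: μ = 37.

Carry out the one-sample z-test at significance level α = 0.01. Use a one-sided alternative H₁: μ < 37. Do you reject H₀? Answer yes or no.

SE = σ/√n = 9/√10 = 2.8460
z = (x̄−μ₀)/SE = (42.4−37)/2.8460 = 1.8974
p-value (one-sided, H₁ less) = 0.97111
At α=0.01: p ≥ α → fail to reject H₀

reject H₀: no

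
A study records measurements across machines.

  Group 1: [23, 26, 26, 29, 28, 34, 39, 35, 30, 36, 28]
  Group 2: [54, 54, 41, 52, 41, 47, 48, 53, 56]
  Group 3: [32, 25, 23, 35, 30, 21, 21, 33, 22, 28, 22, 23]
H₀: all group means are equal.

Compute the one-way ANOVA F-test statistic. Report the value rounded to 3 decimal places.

Group means [30.36, 49.56, 26.25], grand mean 34.219
SSB = Σnᵢ(x̄ᵢ−x̄)² = 3042.451; SSW = ΣΣ(x−x̄ᵢ)² = 787.018
MSB = 3042.451/2 = 1521.2255; MSW = 787.018/29 = 27.1385
F = MSB/MSW = 56.0541
df = (2, 29)

test statistic = 56.054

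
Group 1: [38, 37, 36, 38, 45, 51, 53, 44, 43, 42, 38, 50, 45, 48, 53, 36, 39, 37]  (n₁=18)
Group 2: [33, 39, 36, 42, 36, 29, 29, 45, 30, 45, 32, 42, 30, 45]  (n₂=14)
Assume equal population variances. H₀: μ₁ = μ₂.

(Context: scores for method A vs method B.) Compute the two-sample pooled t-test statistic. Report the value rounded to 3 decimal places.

x̄₁=42.944, s₁=5.985, n₁=18
x̄₂=36.643, s₂=6.283, n₂=14
s_p² = [17·5.985² + 13·6.283²]/30 = 37.4053
SE = √(s_p²·(1/18+1/14)) = 2.1794
t = (42.944−36.643)/2.1794 = 2.8914
df = 30

test statistic = 2.891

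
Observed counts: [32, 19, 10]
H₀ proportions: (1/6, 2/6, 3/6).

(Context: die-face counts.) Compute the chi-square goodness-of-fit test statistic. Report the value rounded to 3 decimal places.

test statistic = 60.754

n = 61; E_i = n·p_i = [10.17, 20.33, 30.50]
χ² = (32−10.17)²/10.17 + (19−20.33)²/20.33 + (10−30.50)²/30.50 = 60.7541
df = 2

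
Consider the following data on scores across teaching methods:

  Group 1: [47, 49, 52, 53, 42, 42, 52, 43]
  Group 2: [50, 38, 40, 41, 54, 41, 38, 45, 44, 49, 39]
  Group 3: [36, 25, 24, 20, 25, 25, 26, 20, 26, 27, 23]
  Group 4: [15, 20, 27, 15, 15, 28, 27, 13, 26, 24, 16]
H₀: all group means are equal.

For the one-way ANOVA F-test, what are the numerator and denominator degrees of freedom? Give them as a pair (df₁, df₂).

degrees of freedom = [3, 37]

k = 4 groups, N = 41 total
df = (k−1, N−k) = (4−1, 41−4) = (3, 37)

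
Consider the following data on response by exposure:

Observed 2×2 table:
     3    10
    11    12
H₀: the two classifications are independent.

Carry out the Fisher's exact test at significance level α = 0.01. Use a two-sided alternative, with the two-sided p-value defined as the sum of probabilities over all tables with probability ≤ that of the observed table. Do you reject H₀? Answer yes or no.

reject H₀: no

Margins: r₁=13, r₂=23, c₁=14, c₂=22, n=36
p_obs = C(13,3)·C(23,11)/C(36,14); sum pmf over tables with pmf ≤ p_obs
p-value (two-sided) = 0.17504
At α=0.01: p ≥ α → fail to reject H₀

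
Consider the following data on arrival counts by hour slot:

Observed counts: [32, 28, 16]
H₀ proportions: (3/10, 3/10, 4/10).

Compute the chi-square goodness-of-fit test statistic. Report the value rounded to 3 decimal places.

n = 76; E_i = n·p_i = [22.80, 22.80, 30.40]
χ² = (32−22.80)²/22.80 + (28−22.80)²/22.80 + (16−30.40)²/30.40 = 11.7193
df = 2

test statistic = 11.719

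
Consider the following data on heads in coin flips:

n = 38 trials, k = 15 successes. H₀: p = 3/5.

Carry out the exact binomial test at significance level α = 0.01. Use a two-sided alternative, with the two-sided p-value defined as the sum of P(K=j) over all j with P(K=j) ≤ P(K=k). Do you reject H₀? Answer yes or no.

Exact binomial: n=38, k=15, p₀=3/5=0.6000
P(X=j) = C(n,j)·p₀^j·(1−p₀)^(n−j); p = Σ P(X=j) over j with P(X=j) ≤ P(X=15)
p-value (two-sided) = 0.01237
At α=0.01: p ≥ α → fail to reject H₀

reject H₀: no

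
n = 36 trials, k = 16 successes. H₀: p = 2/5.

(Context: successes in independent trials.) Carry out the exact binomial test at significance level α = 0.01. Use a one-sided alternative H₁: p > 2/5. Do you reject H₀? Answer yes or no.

Exact binomial: n=36, k=16, p₀=2/5=0.4000
P(X≥16) from Σ C(n,i)·p₀^i·(1−p₀)^(n−i)
p-value (one-sided, H₁ greater) = 0.35074
At α=0.01: p ≥ α → fail to reject H₀

reject H₀: no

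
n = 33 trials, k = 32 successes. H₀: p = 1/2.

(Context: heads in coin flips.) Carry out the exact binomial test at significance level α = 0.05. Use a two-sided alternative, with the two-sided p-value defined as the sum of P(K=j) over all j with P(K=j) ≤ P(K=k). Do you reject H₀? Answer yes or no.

Exact binomial: n=33, k=32, p₀=1/2=0.5000
P(X=j) = C(n,j)·p₀^j·(1−p₀)^(n−j); p = Σ P(X=j) over j with P(X=j) ≤ P(X=32)
p-value (two-sided) = 0.00000
At α=0.05: p < α → reject H₀

reject H₀: yes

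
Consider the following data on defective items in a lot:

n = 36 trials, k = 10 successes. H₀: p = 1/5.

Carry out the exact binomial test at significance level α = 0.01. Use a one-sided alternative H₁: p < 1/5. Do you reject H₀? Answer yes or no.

reject H₀: no

Exact binomial: n=36, k=10, p₀=1/5=0.2000
P(X≤10) from Σ C(n,i)·p₀^i·(1−p₀)^(n−i)
p-value (one-sided, H₁ less) = 0.91109
At α=0.01: p ≥ α → fail to reject H₀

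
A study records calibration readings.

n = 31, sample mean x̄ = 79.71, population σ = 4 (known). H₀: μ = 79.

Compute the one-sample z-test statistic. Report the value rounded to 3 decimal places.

SE = σ/√n = 4/√31 = 0.7184
z = (x̄−μ₀)/SE = (79.71−79)/0.7184 = 0.9883

test statistic = 0.988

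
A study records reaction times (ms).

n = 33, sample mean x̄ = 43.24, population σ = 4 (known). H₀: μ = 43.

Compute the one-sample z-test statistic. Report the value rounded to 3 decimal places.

SE = σ/√n = 4/√33 = 0.6963
z = (x̄−μ₀)/SE = (43.24−43)/0.6963 = 0.3447

test statistic = 0.345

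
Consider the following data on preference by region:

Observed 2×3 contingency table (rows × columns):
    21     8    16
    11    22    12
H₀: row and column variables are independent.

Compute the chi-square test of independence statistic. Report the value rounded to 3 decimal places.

Row totals [45, 45], col totals [32, 30, 28], n=90
χ² = (21−16.00)²/16.00 + (8−15.00)²/15.00 + (16−14.00)²/14.00 + (11−16.00)²/16.00 + (22−15.00)²/15.00 + (12−14.00)²/14.00 = 10.2298
df = 2

test statistic = 10.230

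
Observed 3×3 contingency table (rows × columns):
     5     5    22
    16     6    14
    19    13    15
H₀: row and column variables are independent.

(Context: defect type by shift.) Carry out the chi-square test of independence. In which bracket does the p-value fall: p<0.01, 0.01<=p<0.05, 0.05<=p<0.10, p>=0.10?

Row totals [32, 36, 47], col totals [40, 24, 51], n=115
χ² = (5−11.13)²/11.13 + (5−6.68)²/6.68 + (22−14.19)²/14.19 + (16−12.52)²/12.52 + (6−7.51)²/7.51 + (14−15.97)²/15.97 + (19−16.35)²/16.35 + (13−9.81)²/9.81 + (15−20.84)²/20.84 = 12.7146
df = 4
p-value (upper-tail) = 0.01276
→ bracket: 0.01<=p<0.05

p-value bracket: 0.01<=p<0.05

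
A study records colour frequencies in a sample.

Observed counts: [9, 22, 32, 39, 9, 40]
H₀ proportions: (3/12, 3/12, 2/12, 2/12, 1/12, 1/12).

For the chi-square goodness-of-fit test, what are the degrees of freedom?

df = k − 1 = 6 − 1 = 5

degrees of freedom = 5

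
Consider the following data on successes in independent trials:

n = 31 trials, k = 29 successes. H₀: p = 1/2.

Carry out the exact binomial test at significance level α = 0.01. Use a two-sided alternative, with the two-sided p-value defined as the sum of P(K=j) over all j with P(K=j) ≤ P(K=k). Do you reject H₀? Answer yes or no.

Exact binomial: n=31, k=29, p₀=1/2=0.5000
P(X=j) = C(n,j)·p₀^j·(1−p₀)^(n−j); p = Σ P(X=j) over j with P(X=j) ≤ P(X=29)
p-value (two-sided) = 0.00000
At α=0.01: p < α → reject H₀

reject H₀: yes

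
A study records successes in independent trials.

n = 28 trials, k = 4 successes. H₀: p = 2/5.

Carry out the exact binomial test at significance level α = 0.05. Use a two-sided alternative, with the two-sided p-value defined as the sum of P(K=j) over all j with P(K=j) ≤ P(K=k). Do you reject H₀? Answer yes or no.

reject H₀: yes

Exact binomial: n=28, k=4, p₀=2/5=0.4000
P(X=j) = C(n,j)·p₀^j·(1−p₀)^(n−j); p = Σ P(X=j) over j with P(X=j) ≤ P(X=4)
p-value (two-sided) = 0.00587
At α=0.05: p < α → reject H₀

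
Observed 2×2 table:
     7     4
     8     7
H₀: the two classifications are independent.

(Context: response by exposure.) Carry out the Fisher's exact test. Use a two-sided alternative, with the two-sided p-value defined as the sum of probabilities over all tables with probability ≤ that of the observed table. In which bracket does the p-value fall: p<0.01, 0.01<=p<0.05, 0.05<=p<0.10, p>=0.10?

Margins: r₁=11, r₂=15, c₁=15, c₂=11, n=26
p_obs = C(11,7)·C(15,8)/C(26,15); sum pmf over tables with pmf ≤ p_obs
p-value (two-sided) = 0.70072
→ bracket: p>=0.10

p-value bracket: p>=0.10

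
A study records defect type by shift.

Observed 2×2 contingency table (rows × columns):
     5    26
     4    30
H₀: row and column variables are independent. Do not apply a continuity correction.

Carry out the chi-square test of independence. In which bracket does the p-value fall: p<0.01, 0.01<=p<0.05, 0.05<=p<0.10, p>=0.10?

p-value bracket: p>=0.10

Row totals [31, 34], col totals [9, 56], n=65
χ² = (5−4.29)²/4.29 + (26−26.71)²/26.71 + (4−4.71)²/4.71 + (30−29.29)²/29.29 = 0.2589
df = 1
p-value (upper-tail) = 0.61087
→ bracket: p>=0.10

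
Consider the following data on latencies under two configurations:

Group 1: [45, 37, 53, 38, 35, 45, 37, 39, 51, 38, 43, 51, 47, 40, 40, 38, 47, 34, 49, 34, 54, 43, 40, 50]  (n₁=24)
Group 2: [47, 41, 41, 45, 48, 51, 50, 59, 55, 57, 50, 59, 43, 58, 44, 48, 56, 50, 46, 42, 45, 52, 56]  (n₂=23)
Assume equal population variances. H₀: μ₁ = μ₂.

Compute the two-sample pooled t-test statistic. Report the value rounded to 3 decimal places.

x̄₁=42.833, s₁=6.218, n₁=24
x̄₂=49.696, s₂=5.912, n₂=23
s_p² = [23·6.218² + 22·5.912²]/45 = 36.8490
SE = √(s_p²·(1/24+1/23)) = 1.7713
t = (42.833−49.696)/1.7713 = -3.8742
df = 45

test statistic = -3.874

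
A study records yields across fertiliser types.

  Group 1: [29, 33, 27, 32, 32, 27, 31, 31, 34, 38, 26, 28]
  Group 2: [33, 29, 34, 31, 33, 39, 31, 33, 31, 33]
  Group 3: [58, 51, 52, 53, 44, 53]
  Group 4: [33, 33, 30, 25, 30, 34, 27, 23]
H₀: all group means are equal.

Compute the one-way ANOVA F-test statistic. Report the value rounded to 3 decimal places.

test statistic = 57.309

Group means [30.67, 32.70, 51.83, 29.38], grand mean 34.472
SSB = Σnᵢ(x̄ᵢ−x̄)² = 2221.497; SSW = ΣΣ(x−x̄ᵢ)² = 413.475
MSB = 2221.497/3 = 740.4991; MSW = 413.475/32 = 12.9211
F = MSB/MSW = 57.3093
df = (3, 32)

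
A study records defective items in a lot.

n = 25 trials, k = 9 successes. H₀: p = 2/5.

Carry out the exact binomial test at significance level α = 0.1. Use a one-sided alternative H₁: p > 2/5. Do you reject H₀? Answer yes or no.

Exact binomial: n=25, k=9, p₀=2/5=0.4000
P(X≥9) from Σ C(n,i)·p₀^i·(1−p₀)^(n−i)
p-value (one-sided, H₁ greater) = 0.72647
At α=0.1: p ≥ α → fail to reject H₀

reject H₀: no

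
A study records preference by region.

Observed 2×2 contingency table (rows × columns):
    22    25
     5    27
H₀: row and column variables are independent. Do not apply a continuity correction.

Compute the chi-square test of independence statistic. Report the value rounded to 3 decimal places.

test statistic = 8.229

Row totals [47, 32], col totals [27, 52], n=79
χ² = (22−16.06)²/16.06 + (25−30.94)²/30.94 + (5−10.94)²/10.94 + (27−21.06)²/21.06 = 8.2292
df = 1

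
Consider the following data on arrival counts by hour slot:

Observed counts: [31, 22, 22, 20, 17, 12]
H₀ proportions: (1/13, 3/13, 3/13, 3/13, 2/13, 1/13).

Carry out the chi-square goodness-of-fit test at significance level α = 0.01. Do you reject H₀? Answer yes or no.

n = 124; E_i = n·p_i = [9.54, 28.62, 28.62, 28.62, 19.08, 9.54]
χ² = (31−9.54)²/9.54 + (22−28.62)²/28.62 + (22−28.62)²/28.62 + (20−28.62)²/28.62 + (17−19.08)²/19.08 + (12−9.54)²/9.54 = 54.8024
df = 5
p-value (upper-tail) = 0.00000
At α=0.01: p < α → reject H₀

reject H₀: yes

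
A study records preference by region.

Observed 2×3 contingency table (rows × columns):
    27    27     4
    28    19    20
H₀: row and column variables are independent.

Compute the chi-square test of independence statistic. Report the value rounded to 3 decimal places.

test statistic = 11.488

Row totals [58, 67], col totals [55, 46, 24], n=125
χ² = (27−25.52)²/25.52 + (27−21.34)²/21.34 + (4−11.14)²/11.14 + (28−29.48)²/29.48 + (19−24.66)²/24.66 + (20−12.86)²/12.86 = 11.4877
df = 2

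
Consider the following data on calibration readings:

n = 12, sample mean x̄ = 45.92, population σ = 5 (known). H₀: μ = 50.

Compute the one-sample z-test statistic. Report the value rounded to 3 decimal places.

test statistic = -2.827

SE = σ/√n = 5/√12 = 1.4434
z = (x̄−μ₀)/SE = (45.92−50)/1.4434 = -2.8267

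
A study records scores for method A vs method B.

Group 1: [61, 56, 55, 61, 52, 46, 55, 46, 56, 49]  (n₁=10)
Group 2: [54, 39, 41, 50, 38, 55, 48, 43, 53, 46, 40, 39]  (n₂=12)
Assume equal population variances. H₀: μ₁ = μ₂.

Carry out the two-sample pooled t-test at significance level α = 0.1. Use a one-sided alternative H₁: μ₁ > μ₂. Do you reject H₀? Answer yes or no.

x̄₁=53.700, s₁=5.417, n₁=10
x̄₂=45.500, s₂=6.346, n₂=12
s_p² = [9·5.417² + 11·6.346²]/20 = 35.3550
SE = √(s_p²·(1/10+1/12)) = 2.5459
t = (53.700−45.500)/2.5459 = 3.2208
df = 20
p-value (one-sided, H₁ greater) = 0.00214
At α=0.1: p < α → reject H₀

reject H₀: yes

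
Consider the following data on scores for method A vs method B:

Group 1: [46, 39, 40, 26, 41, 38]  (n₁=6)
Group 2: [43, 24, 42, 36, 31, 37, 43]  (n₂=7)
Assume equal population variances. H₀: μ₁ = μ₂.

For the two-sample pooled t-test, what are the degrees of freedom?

degrees of freedom = 11

df = n₁ + n₂ − 2 = 6 + 7 − 2 = 11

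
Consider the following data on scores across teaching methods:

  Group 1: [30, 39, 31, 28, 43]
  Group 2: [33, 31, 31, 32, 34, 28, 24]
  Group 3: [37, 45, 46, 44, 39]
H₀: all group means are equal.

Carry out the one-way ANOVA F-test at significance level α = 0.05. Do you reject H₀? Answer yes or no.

reject H₀: yes

Group means [34.20, 30.43, 42.20], grand mean 35.000
SSB = Σnᵢ(x̄ᵢ−x̄)² = 408.686; SSW = ΣΣ(x−x̄ᵢ)² = 299.314
MSB = 408.686/2 = 204.3429; MSW = 299.314/14 = 21.3796
F = MSB/MSW = 9.5578
df = (2, 14)
p-value (upper-tail) = 0.00241
At α=0.05: p < α → reject H₀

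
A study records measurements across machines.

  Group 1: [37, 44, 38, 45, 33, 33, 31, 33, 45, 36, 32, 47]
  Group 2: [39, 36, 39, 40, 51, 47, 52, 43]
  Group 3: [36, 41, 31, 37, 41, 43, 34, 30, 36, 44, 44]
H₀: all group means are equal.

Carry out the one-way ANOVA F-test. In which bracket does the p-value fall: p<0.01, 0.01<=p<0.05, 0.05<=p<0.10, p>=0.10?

Group means [37.83, 43.38, 37.91], grand mean 39.290
SSB = Σnᵢ(x̄ᵢ−x̄)² = 179.936; SSW = ΣΣ(x−x̄ᵢ)² = 882.451
MSB = 179.936/2 = 89.9682; MSW = 882.451/28 = 31.5161
F = MSB/MSW = 2.8547
df = (2, 28)
p-value (upper-tail) = 0.07442
→ bracket: 0.05<=p<0.10

p-value bracket: 0.05<=p<0.10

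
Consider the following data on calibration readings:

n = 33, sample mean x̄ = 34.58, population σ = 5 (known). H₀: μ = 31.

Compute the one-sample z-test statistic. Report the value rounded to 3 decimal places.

SE = σ/√n = 5/√33 = 0.8704
z = (x̄−μ₀)/SE = (34.58−31)/0.8704 = 4.1131

test statistic = 4.113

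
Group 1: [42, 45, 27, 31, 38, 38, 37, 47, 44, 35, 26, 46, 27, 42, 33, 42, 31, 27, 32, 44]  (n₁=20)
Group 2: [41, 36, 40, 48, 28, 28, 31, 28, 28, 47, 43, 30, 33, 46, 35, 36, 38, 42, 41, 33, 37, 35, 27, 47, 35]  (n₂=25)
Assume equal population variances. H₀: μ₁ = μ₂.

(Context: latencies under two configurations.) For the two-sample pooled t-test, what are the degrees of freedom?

degrees of freedom = 43

df = n₁ + n₂ − 2 = 20 + 25 − 2 = 43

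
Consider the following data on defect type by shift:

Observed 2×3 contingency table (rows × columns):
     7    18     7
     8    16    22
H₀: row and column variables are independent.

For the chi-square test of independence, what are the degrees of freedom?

df = (r−1)(c−1) = (2−1)·(3−1) = 2

degrees of freedom = 2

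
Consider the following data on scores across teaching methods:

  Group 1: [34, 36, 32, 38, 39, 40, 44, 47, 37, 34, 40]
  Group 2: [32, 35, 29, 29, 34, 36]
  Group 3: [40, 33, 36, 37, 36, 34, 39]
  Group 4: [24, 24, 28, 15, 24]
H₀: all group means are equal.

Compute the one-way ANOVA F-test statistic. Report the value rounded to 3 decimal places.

Group means [38.27, 32.50, 36.43, 23.00], grand mean 34.000
SSB = Σnᵢ(x̄ᵢ−x̄)² = 860.604; SSW = ΣΣ(x−x̄ᵢ)² = 373.396
MSB = 860.604/3 = 286.8680; MSW = 373.396/25 = 14.9358
F = MSB/MSW = 19.2067
df = (3, 25)

test statistic = 19.207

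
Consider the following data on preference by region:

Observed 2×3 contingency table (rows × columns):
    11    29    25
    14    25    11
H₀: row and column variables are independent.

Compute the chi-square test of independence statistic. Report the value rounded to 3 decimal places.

Row totals [65, 50], col totals [25, 54, 36], n=115
χ² = (11−14.13)²/14.13 + (29−30.52)²/30.52 + (25−20.35)²/20.35 + (14−10.87)²/10.87 + (25−23.48)²/23.48 + (11−15.65)²/15.65 = 4.2159
df = 2

test statistic = 4.216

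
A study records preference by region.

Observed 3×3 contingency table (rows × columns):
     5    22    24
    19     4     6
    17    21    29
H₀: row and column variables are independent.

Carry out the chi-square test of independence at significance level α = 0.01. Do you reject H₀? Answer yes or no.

Row totals [51, 29, 67], col totals [41, 47, 59], n=147
χ² = (5−14.22)²/14.22 + (22−16.31)²/16.31 + (24−20.47)²/20.47 + (19−8.09)²/8.09 + (4−9.27)²/9.27 + (6−11.64)²/11.64 + (17−18.69)²/18.69 + (21−21.42)²/21.42 + (29−26.89)²/26.89 = 29.3554
df = 4
p-value (upper-tail) = 0.00001
At α=0.01: p < α → reject H₀

reject H₀: yes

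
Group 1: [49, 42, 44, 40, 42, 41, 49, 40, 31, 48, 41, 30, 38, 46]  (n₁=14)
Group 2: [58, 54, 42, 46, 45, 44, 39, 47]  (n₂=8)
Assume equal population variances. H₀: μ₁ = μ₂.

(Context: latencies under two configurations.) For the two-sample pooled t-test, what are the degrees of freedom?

degrees of freedom = 20

df = n₁ + n₂ − 2 = 14 + 8 − 2 = 20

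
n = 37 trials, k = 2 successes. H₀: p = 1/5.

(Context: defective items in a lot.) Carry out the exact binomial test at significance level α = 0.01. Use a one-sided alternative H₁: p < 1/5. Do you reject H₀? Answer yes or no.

reject H₀: no

Exact binomial: n=37, k=2, p₀=1/5=0.2000
P(X≤2) from Σ C(n,i)·p₀^i·(1−p₀)^(n−i)
p-value (one-sided, H₁ less) = 0.01347
At α=0.01: p ≥ α → fail to reject H₀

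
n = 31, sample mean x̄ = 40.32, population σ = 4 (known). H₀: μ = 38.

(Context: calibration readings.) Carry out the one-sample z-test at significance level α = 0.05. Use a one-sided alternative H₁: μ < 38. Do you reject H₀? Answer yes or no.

reject H₀: no

SE = σ/√n = 4/√31 = 0.7184
z = (x̄−μ₀)/SE = (40.32−38)/0.7184 = 3.2293
p-value (one-sided, H₁ less) = 0.99938
At α=0.05: p ≥ α → fail to reject H₀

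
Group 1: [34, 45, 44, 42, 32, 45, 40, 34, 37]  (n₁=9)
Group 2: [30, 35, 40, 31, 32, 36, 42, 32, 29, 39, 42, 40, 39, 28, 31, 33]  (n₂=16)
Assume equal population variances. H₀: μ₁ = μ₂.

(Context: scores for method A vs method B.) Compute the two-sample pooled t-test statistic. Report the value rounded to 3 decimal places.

x̄₁=39.222, s₁=5.118, n₁=9
x̄₂=34.938, s₂=4.795, n₂=16
s_p² = [8·5.118² + 15·4.795²]/23 = 24.1084
SE = √(s_p²·(1/9+1/16)) = 2.0458
t = (39.222−34.938)/2.0458 = 2.0944
df = 23

test statistic = 2.094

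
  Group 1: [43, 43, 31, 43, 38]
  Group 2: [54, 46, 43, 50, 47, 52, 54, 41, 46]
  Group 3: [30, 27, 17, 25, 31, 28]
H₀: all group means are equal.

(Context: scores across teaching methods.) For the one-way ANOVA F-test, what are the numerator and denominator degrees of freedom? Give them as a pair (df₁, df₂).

k = 3 groups, N = 20 total
df = (k−1, N−k) = (3−1, 20−3) = (2, 17)

degrees of freedom = [2, 17]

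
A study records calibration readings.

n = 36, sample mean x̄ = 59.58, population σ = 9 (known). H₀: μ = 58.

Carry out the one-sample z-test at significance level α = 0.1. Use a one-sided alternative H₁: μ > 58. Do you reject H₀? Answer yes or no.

reject H₀: no

SE = σ/√n = 9/√36 = 1.5000
z = (x̄−μ₀)/SE = (59.58−58)/1.5000 = 1.0533
p-value (one-sided, H₁ greater) = 0.14609
At α=0.1: p ≥ α → fail to reject H₀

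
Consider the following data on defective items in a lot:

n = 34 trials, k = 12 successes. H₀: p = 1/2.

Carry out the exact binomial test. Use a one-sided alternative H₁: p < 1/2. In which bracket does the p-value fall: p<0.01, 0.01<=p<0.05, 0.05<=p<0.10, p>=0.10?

p-value bracket: 0.05<=p<0.10

Exact binomial: n=34, k=12, p₀=1/2=0.5000
P(X≤12) from Σ C(n,i)·p₀^i·(1−p₀)^(n−i)
p-value (one-sided, H₁ less) = 0.06072
→ bracket: 0.05<=p<0.10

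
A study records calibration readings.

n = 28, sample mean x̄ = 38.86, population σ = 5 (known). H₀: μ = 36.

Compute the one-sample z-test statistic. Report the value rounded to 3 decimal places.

test statistic = 3.027

SE = σ/√n = 5/√28 = 0.9449
z = (x̄−μ₀)/SE = (38.86−36)/0.9449 = 3.0267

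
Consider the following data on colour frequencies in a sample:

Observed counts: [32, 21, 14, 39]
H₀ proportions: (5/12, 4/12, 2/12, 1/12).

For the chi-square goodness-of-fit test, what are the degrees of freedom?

df = k − 1 = 4 − 1 = 3

degrees of freedom = 3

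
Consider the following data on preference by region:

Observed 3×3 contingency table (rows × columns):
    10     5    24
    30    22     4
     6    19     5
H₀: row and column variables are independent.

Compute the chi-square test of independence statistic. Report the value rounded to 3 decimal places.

Row totals [39, 56, 30], col totals [46, 46, 33], n=125
χ² = (10−14.35)²/14.35 + (5−14.35)²/14.35 + (24−10.30)²/10.30 + (30−20.61)²/20.61 + (22−20.61)²/20.61 + (4−14.78)²/14.78 + (6−11.04)²/11.04 + (19−11.04)²/11.04 + (5−7.92)²/7.92 = 47.0110
df = 4

test statistic = 47.011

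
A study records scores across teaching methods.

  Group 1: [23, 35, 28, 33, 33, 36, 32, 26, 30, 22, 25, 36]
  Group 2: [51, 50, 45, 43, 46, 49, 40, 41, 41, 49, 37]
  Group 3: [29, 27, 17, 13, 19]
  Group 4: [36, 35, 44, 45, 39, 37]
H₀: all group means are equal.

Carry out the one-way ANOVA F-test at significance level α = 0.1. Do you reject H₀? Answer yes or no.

reject H₀: yes

Group means [29.92, 44.73, 21.00, 39.33], grand mean 35.059
SSB = Σnᵢ(x̄ᵢ−x̄)² = 2443.451; SSW = ΣΣ(x−x̄ᵢ)² = 768.432
MSB = 2443.451/3 = 814.4835; MSW = 768.432/30 = 25.6144
F = MSB/MSW = 31.7979
df = (3, 30)
p-value (upper-tail) = 0.00000
At α=0.1: p < α → reject H₀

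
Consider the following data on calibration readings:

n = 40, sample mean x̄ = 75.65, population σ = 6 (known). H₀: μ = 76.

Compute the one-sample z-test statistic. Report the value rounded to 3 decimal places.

test statistic = -0.369

SE = σ/√n = 6/√40 = 0.9487
z = (x̄−μ₀)/SE = (75.65−76)/0.9487 = -0.3689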